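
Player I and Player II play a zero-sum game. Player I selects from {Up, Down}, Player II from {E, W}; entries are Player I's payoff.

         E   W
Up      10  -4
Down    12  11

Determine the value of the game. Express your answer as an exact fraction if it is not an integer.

Row minima: Up → -4, Down → 11; maximin = 11.
Column maxima: E → 12, W → 11; minimax = 11.
Since maximin = minimax = 11, there is a saddle point and the value is 11.

11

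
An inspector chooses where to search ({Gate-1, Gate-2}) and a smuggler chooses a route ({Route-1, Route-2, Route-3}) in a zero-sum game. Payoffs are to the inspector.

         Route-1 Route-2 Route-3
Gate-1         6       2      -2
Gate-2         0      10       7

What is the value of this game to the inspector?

Row minima: Gate-1 → -2, Gate-2 → 0; maximin = 0.
Column maxima: Route-1 → 6, Route-2 → 10, Route-3 → 7; minimax = 6.
0 ≠ 6, so there is no saddle point; optimal play is mixed.
Route-2 is strictly dominated by Route-3 (it gives the inspector strictly more in every row), so the smuggler never plays it.
On the remaining 2×2 (Gate-1, Gate-2 vs Route-1, Route-3):
Let the inspector play Gate-1 with probability p. Expected payoff against Route-1: 6p + 0(1−p) = 6p; against Route-3: (-2)p + 7(1−p) = −9p + 7.
Setting these equal: 6p = −9p + 7 ⇒ 15p = 7 ⇒ p = 7/15, and the value is (6)·(7/15) = 14/5.
For the smuggler: with q = P(Route-1), equating Gate-1's and Gate-2's payoffs gives 8q − 2 = −7q + 7 ⇒ q = 3/5.

14/5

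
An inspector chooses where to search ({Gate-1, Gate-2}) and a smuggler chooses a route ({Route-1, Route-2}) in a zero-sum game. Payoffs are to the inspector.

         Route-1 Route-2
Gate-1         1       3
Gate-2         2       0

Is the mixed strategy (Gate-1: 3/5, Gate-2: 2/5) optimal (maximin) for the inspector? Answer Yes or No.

No

Against Route-1 this mix gives (3/5)·1 + (2/5)·2 = 7/5.
Against Route-2 this mix gives (3/5)·3 + (2/5)·0 = 9/5.
The smuggler will play Route-1, holding the inspector to 7/5. Shifting weight toward the row that does better against Route-1 would raise this floor (the equalizing mix achieves 3/2 against both Route-1 and Route-2), so the proposed strategy is not optimal.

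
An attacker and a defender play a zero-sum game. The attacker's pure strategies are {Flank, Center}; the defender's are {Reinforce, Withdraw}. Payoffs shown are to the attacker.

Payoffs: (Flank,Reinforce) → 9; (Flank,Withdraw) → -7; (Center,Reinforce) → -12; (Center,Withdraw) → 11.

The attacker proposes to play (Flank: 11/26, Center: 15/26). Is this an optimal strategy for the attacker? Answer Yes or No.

No

Against Reinforce this mix gives (11/26)·9 + (15/26)·(-12) = -81/26.
Against Withdraw this mix gives (11/26)·(-7) + (15/26)·11 = 44/13.
The defender will play Reinforce, holding the attacker to -81/26. Shifting weight toward the row that does better against Reinforce would raise this floor (the equalizing mix achieves 5/13 against both Reinforce and Withdraw), so the proposed strategy is not optimal.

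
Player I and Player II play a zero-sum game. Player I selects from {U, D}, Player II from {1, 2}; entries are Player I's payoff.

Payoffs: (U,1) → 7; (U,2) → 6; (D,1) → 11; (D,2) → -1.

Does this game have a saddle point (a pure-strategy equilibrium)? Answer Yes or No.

Row minima: U → 6, D → -1; maximin = 6.
Column maxima: 1 → 11, 2 → 6; minimax = 6.
maximin = minimax = 6, so a saddle point exists.

Yes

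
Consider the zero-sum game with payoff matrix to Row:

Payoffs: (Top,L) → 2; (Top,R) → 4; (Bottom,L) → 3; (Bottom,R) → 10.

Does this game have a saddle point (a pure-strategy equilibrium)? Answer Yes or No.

Yes

Row minima: Top → 2, Bottom → 3; maximin = 3.
Column maxima: L → 3, R → 10; minimax = 3.
maximin = minimax = 3, so a saddle point exists.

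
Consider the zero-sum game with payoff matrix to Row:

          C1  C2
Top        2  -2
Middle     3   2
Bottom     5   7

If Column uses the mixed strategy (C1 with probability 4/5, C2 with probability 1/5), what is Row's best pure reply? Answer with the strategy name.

Bottom

Expected payoff of Top: (4/5)·2 + (1/5)·(-2) = 6/5.
Expected payoff of Middle: (4/5)·3 + (1/5)·2 = 14/5.
Expected payoff of Bottom: (4/5)·5 + (1/5)·7 = 27/5.
The largest is 27/5, so Row's best response is Bottom.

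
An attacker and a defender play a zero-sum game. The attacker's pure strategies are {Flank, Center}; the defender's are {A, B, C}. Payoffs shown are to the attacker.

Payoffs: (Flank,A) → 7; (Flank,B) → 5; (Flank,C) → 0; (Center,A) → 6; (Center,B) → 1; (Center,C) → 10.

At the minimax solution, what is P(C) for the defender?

2/7

Row minima: Flank → 0, Center → 1; maximin = 1.
Column maxima: A → 7, B → 5, C → 10; minimax = 5.
1 ≠ 5, so there is no saddle point; optimal play is mixed.
A is strictly dominated by B (it gives the attacker strictly more in every row), so the defender never plays it.
On the remaining 2×2 (Flank, Center vs B, C):
Let the attacker play Flank with probability p. Expected payoff against B: 5p + 1(1−p) = 4p + 1; against C: 0p + 10(1−p) = −10p + 10.
Setting these equal: 4p + 1 = −10p + 10 ⇒ 14p = 9 ⇒ p = 9/14, and the value is (4)·(9/14) + 1 = 25/7.
For the defender: with q = P(B), equating Flank's and Center's payoffs gives 5q = −9q + 10 ⇒ q = 5/7.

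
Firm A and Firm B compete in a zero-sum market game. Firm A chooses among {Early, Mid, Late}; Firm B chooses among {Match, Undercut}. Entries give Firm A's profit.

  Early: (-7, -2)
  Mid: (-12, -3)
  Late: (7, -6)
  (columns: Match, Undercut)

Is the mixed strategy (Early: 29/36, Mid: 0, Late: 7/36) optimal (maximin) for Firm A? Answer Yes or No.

No

Against Match this mix gives (29/36)·(-7) + (7/36)·7 = -77/18.
Against Undercut this mix gives (29/36)·(-2) + (7/36)·(-6) = -25/9.
Firm B will play Match, holding Firm A to -77/18. Shifting weight toward the row that does better against Match would raise this floor (the equalizing mix achieves -28/9 against both Match and Undercut), so the proposed strategy is not optimal.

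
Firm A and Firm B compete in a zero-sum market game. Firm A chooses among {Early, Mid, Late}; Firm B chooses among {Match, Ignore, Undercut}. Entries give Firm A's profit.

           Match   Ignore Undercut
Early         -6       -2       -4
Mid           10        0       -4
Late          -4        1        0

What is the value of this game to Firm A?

-8/9

Row minima: Early → -6, Mid → -4, Late → -4; maximin = -4.
Column maxima: Match → 10, Ignore → 1, Undercut → 0; minimax = 0.
-4 ≠ 0, so there is no saddle point; optimal play is mixed.
Early is strictly dominated by Late, so Firm A never plays it.
Ignore is strictly dominated by Undercut (it gives Firm A strictly more in every row), so Firm B never plays it.
On the remaining 2×2 (Mid, Late vs Match, Undercut):
Let Firm A play Mid with probability p. Expected payoff against Match: 10p + (-4)(1−p) = 14p − 4; against Undercut: (-4)p + 0(1−p) = −4p.
Setting these equal: 14p − 4 = −4p ⇒ 18p = 4 ⇒ p = 2/9, and the value is (14)·(2/9) − 4 = -8/9.
For Firm B: with q = P(Match), equating Mid's and Late's payoffs gives 14q − 4 = −4q ⇒ q = 2/9.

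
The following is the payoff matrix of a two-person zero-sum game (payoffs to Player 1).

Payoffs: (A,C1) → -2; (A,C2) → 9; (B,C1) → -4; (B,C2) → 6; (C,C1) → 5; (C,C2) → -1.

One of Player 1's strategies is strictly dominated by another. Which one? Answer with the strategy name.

B

A gives a strictly higher payoff than B against every column: -2 > -4, 9 > 6.
So B is strictly dominated and Player 1 never plays it.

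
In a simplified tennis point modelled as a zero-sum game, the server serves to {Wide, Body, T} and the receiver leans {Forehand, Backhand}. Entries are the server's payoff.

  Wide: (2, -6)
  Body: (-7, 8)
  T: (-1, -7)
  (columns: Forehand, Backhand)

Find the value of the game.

-26/23

Row minima: Wide → -6, Body → -7, T → -7; maximin = -6.
Column maxima: Forehand → 2, Backhand → 8; minimax = 2.
-6 ≠ 2, so there is no saddle point; optimal play is mixed.
T is strictly dominated by Wide, so the server never plays it.
On the remaining 2×2 (Wide, Body vs Forehand, Backhand):
Let the server play Wide with probability p. Expected payoff against Forehand: 2p + (-7)(1−p) = 9p − 7; against Backhand: (-6)p + 8(1−p) = −14p + 8.
Setting these equal: 9p − 7 = −14p + 8 ⇒ 23p = 15 ⇒ p = 15/23, and the value is (9)·(15/23) − 7 = -26/23.
For the receiver: with q = P(Forehand), equating Wide's and Body's payoffs gives 8q − 6 = −15q + 8 ⇒ q = 14/23.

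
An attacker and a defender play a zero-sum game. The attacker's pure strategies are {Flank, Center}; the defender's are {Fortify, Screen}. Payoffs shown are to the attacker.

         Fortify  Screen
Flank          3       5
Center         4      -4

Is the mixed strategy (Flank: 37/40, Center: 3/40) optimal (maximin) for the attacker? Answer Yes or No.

Against Fortify this mix gives (37/40)·3 + (3/40)·4 = 123/40.
Against Screen this mix gives (37/40)·5 + (3/40)·(-4) = 173/40.
The defender will play Fortify, holding the attacker to 123/40. Shifting weight toward the row that does better against Fortify would raise this floor (the equalizing mix achieves 16/5 against both Fortify and Screen), so the proposed strategy is not optimal.

No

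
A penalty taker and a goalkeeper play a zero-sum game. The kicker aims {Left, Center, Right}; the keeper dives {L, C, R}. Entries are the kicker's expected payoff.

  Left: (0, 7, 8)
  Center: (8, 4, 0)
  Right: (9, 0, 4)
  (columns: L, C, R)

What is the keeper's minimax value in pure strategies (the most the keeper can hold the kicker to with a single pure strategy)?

Column maxima: L → 9, C → 7, R → 8.
The smallest of these is 7.

7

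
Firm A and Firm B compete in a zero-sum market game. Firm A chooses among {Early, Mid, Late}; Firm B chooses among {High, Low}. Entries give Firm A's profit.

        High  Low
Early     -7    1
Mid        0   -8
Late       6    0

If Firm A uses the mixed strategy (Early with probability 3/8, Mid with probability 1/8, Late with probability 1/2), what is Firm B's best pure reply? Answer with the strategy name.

Low

If Firm B plays High, Firm A's expected payoff is (3/8)·(-7) + (1/8)·0 + (1/2)·6 = 3/8.
If Firm B plays Low, Firm A's expected payoff is (3/8)·1 + (1/8)·(-8) + (1/2)·0 = -5/8.
Firm B minimizes Firm A's payoff; the smallest is -5/8, so the best response is Low.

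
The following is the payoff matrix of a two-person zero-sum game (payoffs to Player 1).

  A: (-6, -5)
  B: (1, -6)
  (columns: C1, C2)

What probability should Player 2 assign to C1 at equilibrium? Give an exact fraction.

Row minima: A → -6, B → -6; maximin = -6.
Column maxima: C1 → 1, C2 → -5; minimax = -5.
-6 ≠ -5, so there is no saddle point; optimal play is mixed.
Let Player 1 play A with probability p. Expected payoff against C1: (-6)p + 1(1−p) = −7p + 1; against C2: (-5)p + (-6)(1−p) = p − 6.
Setting these equal: −7p + 1 = p − 6 ⇒ −8p = -7 ⇒ p = 7/8, and the value is (-7)·(7/8) + 1 = -41/8.
For Player 2: with q = P(C1), equating A's and B's payoffs gives −q − 5 = 7q − 6 ⇒ q = 1/8.

1/8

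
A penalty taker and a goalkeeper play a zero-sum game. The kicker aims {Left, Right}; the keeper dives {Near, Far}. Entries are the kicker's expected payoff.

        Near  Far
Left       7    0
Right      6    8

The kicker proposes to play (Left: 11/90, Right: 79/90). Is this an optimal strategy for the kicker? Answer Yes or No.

No

Against Near this mix gives (11/90)·7 + (79/90)·6 = 551/90.
Against Far this mix gives (11/90)·0 + (79/90)·8 = 316/45.
The keeper will play Near, holding the kicker to 551/90. Shifting weight toward the row that does better against Near would raise this floor (the equalizing mix achieves 56/9 against both Near and Far), so the proposed strategy is not optimal.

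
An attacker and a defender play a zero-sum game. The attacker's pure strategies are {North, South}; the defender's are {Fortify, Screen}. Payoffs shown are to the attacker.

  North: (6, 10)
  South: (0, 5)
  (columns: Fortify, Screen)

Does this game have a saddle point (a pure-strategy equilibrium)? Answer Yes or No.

Yes

Row minima: North → 6, South → 0; maximin = 6.
Column maxima: Fortify → 6, Screen → 10; minimax = 6.
maximin = minimax = 6, so a saddle point exists.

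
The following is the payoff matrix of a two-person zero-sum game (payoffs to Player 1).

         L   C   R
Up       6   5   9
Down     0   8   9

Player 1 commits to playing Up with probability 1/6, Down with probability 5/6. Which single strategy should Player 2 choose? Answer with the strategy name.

If Player 2 plays L, Player 1's expected payoff is (1/6)·6 + (5/6)·0 = 1.
If Player 2 plays C, Player 1's expected payoff is (1/6)·5 + (5/6)·8 = 15/2.
If Player 2 plays R, Player 1's expected payoff is (1/6)·9 + (5/6)·9 = 9.
Player 2 minimizes Player 1's payoff; the smallest is 1, so the best response is L.

L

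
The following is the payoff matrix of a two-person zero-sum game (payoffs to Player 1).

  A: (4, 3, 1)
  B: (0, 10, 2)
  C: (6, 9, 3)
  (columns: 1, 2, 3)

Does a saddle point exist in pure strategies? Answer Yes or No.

Yes

Row minima: A → 1, B → 0, C → 3; maximin = 3.
Column maxima: 1 → 6, 2 → 10, 3 → 3; minimax = 3.
maximin = minimax = 3, so a saddle point exists.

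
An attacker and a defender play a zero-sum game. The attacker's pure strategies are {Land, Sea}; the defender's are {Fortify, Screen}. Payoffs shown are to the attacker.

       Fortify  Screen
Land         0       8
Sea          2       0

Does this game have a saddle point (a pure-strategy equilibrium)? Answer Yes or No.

No

Row minima: Land → 0, Sea → 0; maximin = 0.
Column maxima: Fortify → 2, Screen → 8; minimax = 2.
0 ≠ 2, so no pure-strategy equilibrium exists.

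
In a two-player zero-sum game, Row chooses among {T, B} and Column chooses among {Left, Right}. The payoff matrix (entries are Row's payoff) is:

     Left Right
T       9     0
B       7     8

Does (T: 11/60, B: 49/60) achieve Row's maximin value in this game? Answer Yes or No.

No

Against Left this mix gives (11/60)·9 + (49/60)·7 = 221/30.
Against Right this mix gives (11/60)·0 + (49/60)·8 = 98/15.
Column will play Right, holding Row to 98/15. Shifting weight toward the row that does better against Right would raise this floor (the equalizing mix achieves 36/5 against both Right and Left), so the proposed strategy is not optimal.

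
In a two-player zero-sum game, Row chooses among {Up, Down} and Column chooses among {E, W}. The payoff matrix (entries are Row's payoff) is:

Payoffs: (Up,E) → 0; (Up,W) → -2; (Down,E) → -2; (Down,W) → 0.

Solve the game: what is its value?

Row minima: Up → -2, Down → -2; maximin = -2.
Column maxima: E → 0, W → 0; minimax = 0.
-2 ≠ 0, so there is no saddle point; optimal play is mixed.
Let Row play Up with probability p. Expected payoff against E: 0p + (-2)(1−p) = 2p − 2; against W: (-2)p + 0(1−p) = −2p.
Setting these equal: 2p − 2 = −2p ⇒ 4p = 2 ⇒ p = 1/2, and the value is (2)·(1/2) − 2 = -1.
For Column: with q = P(E), equating Up's and Down's payoffs gives 2q − 2 = −2q ⇒ q = 1/2.

-1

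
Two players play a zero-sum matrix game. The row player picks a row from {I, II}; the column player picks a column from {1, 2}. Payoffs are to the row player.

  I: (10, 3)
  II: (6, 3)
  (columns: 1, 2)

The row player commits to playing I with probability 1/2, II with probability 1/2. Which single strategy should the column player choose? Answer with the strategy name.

If the column player plays 1, the row player's expected payoff is (1/2)·10 + (1/2)·6 = 8.
If the column player plays 2, the row player's expected payoff is (1/2)·3 + (1/2)·3 = 3.
The column player minimizes the row player's payoff; the smallest is 3, so the best response is 2.

2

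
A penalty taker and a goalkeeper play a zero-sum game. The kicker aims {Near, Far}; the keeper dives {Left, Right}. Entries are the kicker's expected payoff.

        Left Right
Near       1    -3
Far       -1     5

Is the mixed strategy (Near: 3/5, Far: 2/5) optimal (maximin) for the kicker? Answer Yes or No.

Against Left this mix gives (3/5)·1 + (2/5)·(-1) = 1/5.
Against Right this mix gives (3/5)·(-3) + (2/5)·5 = 1/5.
All of the keeper's active replies (Left, Right) yield 1/5, and no column does worse for the kicker. The mix makes the keeper indifferent and guarantees 1/5, so it is optimal.

Yes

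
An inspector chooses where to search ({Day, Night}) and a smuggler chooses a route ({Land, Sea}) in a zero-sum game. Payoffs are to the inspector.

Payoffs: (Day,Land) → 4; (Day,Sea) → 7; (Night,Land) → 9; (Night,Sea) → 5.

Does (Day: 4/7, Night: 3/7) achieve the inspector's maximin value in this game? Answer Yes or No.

Against Land this mix gives (4/7)·4 + (3/7)·9 = 43/7.
Against Sea this mix gives (4/7)·7 + (3/7)·5 = 43/7.
All of the smuggler's active replies (Land, Sea) yield 43/7, and no column does worse for the inspector. The mix makes the smuggler indifferent and guarantees 43/7, so it is optimal.

Yes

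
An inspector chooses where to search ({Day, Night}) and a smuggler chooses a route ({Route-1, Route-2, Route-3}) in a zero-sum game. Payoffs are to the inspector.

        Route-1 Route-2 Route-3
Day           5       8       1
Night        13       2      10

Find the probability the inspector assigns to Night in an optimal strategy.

7/15

Row minima: Day → 1, Night → 2; maximin = 2.
Column maxima: Route-1 → 13, Route-2 → 8, Route-3 → 10; minimax = 8.
2 ≠ 8, so there is no saddle point; optimal play is mixed.
Route-1 is strictly dominated by Route-3 (it gives the inspector strictly more in every row), so the smuggler never plays it.
On the remaining 2×2 (Day, Night vs Route-2, Route-3):
Let the inspector play Day with probability p. Expected payoff against Route-2: 8p + 2(1−p) = 6p + 2; against Route-3: 1p + 10(1−p) = −9p + 10.
Setting these equal: 6p + 2 = −9p + 10 ⇒ 15p = 8 ⇒ p = 8/15, and the value is (6)·(8/15) + 2 = 26/5.
For the smuggler: with q = P(Route-2), equating Day's and Night's payoffs gives 7q + 1 = −8q + 10 ⇒ q = 3/5.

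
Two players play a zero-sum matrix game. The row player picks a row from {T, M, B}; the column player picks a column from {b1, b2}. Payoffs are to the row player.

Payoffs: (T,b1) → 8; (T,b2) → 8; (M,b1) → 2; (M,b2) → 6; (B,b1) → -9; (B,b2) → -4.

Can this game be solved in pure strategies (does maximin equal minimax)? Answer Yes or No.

Yes

Row minima: T → 8, M → 2, B → -9; maximin = 8.
Column maxima: b1 → 8, b2 → 8; minimax = 8.
maximin = minimax = 8, so a saddle point exists.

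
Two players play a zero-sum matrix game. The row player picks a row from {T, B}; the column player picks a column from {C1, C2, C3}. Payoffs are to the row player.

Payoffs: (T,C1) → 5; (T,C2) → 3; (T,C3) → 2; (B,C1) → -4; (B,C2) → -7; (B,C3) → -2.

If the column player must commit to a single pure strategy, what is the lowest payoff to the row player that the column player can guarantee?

Column maxima: C1 → 5, C2 → 3, C3 → 2.
The smallest of these is 2.

2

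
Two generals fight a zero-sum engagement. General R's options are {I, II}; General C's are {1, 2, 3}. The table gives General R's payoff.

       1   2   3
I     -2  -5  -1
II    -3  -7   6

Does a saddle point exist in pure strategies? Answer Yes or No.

Yes

Row minima: I → -5, II → -7; maximin = -5.
Column maxima: 1 → -2, 2 → -5, 3 → 6; minimax = -5.
maximin = minimax = -5, so a saddle point exists.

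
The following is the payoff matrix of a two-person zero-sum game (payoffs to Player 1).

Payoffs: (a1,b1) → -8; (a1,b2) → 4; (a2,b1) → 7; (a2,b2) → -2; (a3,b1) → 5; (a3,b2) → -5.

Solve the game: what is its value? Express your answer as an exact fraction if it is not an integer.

4/7

Row minima: a1 → -8, a2 → -2, a3 → -5; maximin = -2.
Column maxima: b1 → 7, b2 → 4; minimax = 4.
-2 ≠ 4, so there is no saddle point; optimal play is mixed.
a3 is strictly dominated by a2, so Player 1 never plays it.
On the remaining 2×2 (a1, a2 vs b1, b2):
Let Player 1 play a1 with probability p. Expected payoff against b1: (-8)p + 7(1−p) = −15p + 7; against b2: 4p + (-2)(1−p) = 6p − 2.
Setting these equal: −15p + 7 = 6p − 2 ⇒ −21p = -9 ⇒ p = 3/7, and the value is (-15)·(3/7) + 7 = 4/7.
For Player 2: with q = P(b1), equating a1's and a2's payoffs gives −12q + 4 = 9q − 2 ⇒ q = 2/7.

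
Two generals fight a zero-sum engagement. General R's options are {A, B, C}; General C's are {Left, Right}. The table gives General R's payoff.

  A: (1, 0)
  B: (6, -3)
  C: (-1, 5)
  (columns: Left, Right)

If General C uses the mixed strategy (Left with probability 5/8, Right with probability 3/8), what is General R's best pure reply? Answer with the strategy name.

B

Expected payoff of A: (5/8)·1 + (3/8)·0 = 5/8.
Expected payoff of B: (5/8)·6 + (3/8)·(-3) = 21/8.
Expected payoff of C: (5/8)·(-1) + (3/8)·5 = 5/4.
The largest is 21/8, so General R's best response is B.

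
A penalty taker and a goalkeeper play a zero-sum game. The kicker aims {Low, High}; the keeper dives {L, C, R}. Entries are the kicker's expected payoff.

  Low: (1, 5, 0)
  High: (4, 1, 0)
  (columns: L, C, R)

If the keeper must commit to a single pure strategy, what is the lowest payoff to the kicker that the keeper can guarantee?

0

Column maxima: L → 4, C → 5, R → 0.
The smallest of these is 0.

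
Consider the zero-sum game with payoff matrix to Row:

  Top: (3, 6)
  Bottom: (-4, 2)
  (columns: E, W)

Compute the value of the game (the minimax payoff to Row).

Row minima: Top → 3, Bottom → -4; maximin = 3.
Column maxima: E → 3, W → 6; minimax = 3.
Since maximin = minimax = 3, there is a saddle point and the value is 3.

3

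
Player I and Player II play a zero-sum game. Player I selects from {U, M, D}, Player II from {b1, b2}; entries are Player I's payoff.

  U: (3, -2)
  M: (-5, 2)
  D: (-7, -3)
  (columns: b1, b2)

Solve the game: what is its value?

Row minima: U → -2, M → -5, D → -7; maximin = -2.
Column maxima: b1 → 3, b2 → 2; minimax = 2.
-2 ≠ 2, so there is no saddle point; optimal play is mixed.
D is strictly dominated by U, so Player I never plays it.
On the remaining 2×2 (U, M vs b1, b2):
Let Player I play U with probability p. Expected payoff against b1: 3p + (-5)(1−p) = 8p − 5; against b2: (-2)p + 2(1−p) = −4p + 2.
Setting these equal: 8p − 5 = −4p + 2 ⇒ 12p = 7 ⇒ p = 7/12, and the value is (8)·(7/12) − 5 = -1/3.
For Player II: with q = P(b1), equating U's and M's payoffs gives 5q − 2 = −7q + 2 ⇒ q = 1/3.

-1/3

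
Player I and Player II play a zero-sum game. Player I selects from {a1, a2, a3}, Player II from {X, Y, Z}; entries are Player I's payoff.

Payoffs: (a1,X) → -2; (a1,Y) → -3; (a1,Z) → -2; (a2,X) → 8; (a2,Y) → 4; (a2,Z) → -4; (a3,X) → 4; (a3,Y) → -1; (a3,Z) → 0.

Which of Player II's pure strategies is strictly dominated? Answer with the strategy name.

X

Y holds Player I's payoff strictly below X in every row: -3 < -2, 4 < 8, -1 < 4.
So X is strictly dominated for Player II.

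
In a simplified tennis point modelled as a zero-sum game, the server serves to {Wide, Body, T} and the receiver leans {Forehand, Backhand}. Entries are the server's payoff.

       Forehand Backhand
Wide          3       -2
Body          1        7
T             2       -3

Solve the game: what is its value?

23/11

Row minima: Wide → -2, Body → 1, T → -3; maximin = 1.
Column maxima: Forehand → 3, Backhand → 7; minimax = 3.
1 ≠ 3, so there is no saddle point; optimal play is mixed.
T is strictly dominated by Wide, so the server never plays it.
On the remaining 2×2 (Wide, Body vs Forehand, Backhand):
Let the server play Wide with probability p. Expected payoff against Forehand: 3p + 1(1−p) = 2p + 1; against Backhand: (-2)p + 7(1−p) = −9p + 7.
Setting these equal: 2p + 1 = −9p + 7 ⇒ 11p = 6 ⇒ p = 6/11, and the value is (2)·(6/11) + 1 = 23/11.
For the receiver: with q = P(Forehand), equating Wide's and Body's payoffs gives 5q − 2 = −6q + 7 ⇒ q = 9/11.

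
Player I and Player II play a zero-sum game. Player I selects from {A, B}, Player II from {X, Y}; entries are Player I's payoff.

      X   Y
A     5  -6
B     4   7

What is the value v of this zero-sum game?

Row minima: A → -6, B → 4; maximin = 4.
Column maxima: X → 5, Y → 7; minimax = 5.
4 ≠ 5, so there is no saddle point; optimal play is mixed.
Let Player I play A with probability p. Expected payoff against X: 5p + 4(1−p) = p + 4; against Y: (-6)p + 7(1−p) = −13p + 7.
Setting these equal: p + 4 = −13p + 7 ⇒ 14p = 3 ⇒ p = 3/14, and the value is (1)·(3/14) + 4 = 59/14.
For Player II: with q = P(X), equating A's and B's payoffs gives 11q − 6 = −3q + 7 ⇒ q = 13/14.

59/14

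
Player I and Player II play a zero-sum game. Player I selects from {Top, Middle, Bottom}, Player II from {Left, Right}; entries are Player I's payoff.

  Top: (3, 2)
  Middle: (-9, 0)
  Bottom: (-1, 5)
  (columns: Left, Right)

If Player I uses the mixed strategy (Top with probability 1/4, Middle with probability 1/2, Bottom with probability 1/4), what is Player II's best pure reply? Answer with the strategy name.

Left

If Player II plays Left, Player I's expected payoff is (1/4)·3 + (1/2)·(-9) + (1/4)·(-1) = -4.
If Player II plays Right, Player I's expected payoff is (1/4)·2 + (1/2)·0 + (1/4)·5 = 7/4.
Player II minimizes Player I's payoff; the smallest is -4, so the best response is Left.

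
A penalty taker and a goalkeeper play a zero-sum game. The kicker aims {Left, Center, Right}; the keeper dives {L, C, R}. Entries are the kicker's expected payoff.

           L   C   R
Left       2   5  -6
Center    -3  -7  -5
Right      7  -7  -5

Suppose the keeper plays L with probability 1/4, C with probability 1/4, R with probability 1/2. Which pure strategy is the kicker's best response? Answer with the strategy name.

Left

Expected payoff of Left: (1/4)·2 + (1/4)·5 + (1/2)·(-6) = -5/4.
Expected payoff of Center: (1/4)·(-3) + (1/4)·(-7) + (1/2)·(-5) = -5.
Expected payoff of Right: (1/4)·7 + (1/4)·(-7) + (1/2)·(-5) = -5/2.
The largest is -5/4, so the kicker's best response is Left.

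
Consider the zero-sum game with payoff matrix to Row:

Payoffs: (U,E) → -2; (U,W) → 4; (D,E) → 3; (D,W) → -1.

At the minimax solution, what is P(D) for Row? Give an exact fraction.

3/5

Row minima: U → -2, D → -1; maximin = -1.
Column maxima: E → 3, W → 4; minimax = 3.
-1 ≠ 3, so there is no saddle point; optimal play is mixed.
Let Row play U with probability p. Expected payoff against E: (-2)p + 3(1−p) = −5p + 3; against W: 4p + (-1)(1−p) = 5p − 1.
Setting these equal: −5p + 3 = 5p − 1 ⇒ −10p = -4 ⇒ p = 2/5, and the value is (-5)·(2/5) + 3 = 1.
For Column: with q = P(E), equating U's and D's payoffs gives −6q + 4 = 4q − 1 ⇒ q = 1/2.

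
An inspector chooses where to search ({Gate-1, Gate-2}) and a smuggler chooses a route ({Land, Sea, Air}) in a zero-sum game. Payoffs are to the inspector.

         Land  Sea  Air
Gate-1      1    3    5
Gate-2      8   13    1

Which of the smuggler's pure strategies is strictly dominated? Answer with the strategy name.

Land holds the inspector's payoff strictly below Sea in every row: 1 < 3, 8 < 13.
So Sea is strictly dominated for the smuggler.

Sea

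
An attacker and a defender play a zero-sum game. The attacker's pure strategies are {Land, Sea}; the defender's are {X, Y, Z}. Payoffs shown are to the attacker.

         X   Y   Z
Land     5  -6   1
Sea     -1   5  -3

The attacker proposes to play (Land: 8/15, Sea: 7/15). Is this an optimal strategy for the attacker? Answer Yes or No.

Against X this mix gives (8/15)·5 + (7/15)·(-1) = 11/5.
Against Y this mix gives (8/15)·(-6) + (7/15)·5 = -13/15.
Against Z this mix gives (8/15)·1 + (7/15)·(-3) = -13/15.
All of the defender's active replies (Y, Z) yield -13/15, and no column does worse for the attacker. The mix makes the defender indifferent and guarantees -13/15, so it is optimal.

Yes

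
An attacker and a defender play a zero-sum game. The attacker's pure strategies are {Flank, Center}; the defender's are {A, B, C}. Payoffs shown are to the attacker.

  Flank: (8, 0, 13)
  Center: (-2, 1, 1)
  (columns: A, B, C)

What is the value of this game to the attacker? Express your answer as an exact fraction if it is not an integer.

Row minima: Flank → 0, Center → -2; maximin = 0.
Column maxima: A → 8, B → 1, C → 13; minimax = 1.
0 ≠ 1, so there is no saddle point; optimal play is mixed.
C is strictly dominated by A (it gives the attacker strictly more in every row), so the defender never plays it.
On the remaining 2×2 (Flank, Center vs A, B):
Let the attacker play Flank with probability p. Expected payoff against A: 8p + (-2)(1−p) = 10p − 2; against B: 0p + 1(1−p) = −p + 1.
Setting these equal: 10p − 2 = −p + 1 ⇒ 11p = 3 ⇒ p = 3/11, and the value is (10)·(3/11) − 2 = 8/11.
For the defender: with q = P(A), equating Flank's and Center's payoffs gives 8q = −3q + 1 ⇒ q = 1/11.

8/11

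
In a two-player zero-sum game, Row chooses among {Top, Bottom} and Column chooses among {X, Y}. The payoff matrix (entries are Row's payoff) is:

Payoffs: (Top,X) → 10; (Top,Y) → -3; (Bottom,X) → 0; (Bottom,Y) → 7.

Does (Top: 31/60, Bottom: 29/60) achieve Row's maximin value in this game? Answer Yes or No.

No

Against X this mix gives (31/60)·10 + (29/60)·0 = 31/6.
Against Y this mix gives (31/60)·(-3) + (29/60)·7 = 11/6.
Column will play Y, holding Row to 11/6. Shifting weight toward the row that does better against Y would raise this floor (the equalizing mix achieves 7/2 against both Y and X), so the proposed strategy is not optimal.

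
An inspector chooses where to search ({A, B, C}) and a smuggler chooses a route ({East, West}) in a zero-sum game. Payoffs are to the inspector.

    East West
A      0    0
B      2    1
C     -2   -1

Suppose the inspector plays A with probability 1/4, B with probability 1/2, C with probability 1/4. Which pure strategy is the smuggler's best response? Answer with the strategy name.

West

If the smuggler plays East, the inspector's expected payoff is (1/4)·0 + (1/2)·2 + (1/4)·(-2) = 1/2.
If the smuggler plays West, the inspector's expected payoff is (1/4)·0 + (1/2)·1 + (1/4)·(-1) = 1/4.
The smuggler minimizes the inspector's payoff; the smallest is 1/4, so the best response is West.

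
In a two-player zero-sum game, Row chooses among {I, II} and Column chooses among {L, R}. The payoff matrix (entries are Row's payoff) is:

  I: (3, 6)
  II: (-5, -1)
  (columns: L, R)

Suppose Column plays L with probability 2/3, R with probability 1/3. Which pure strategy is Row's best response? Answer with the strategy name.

I

Expected payoff of I: (2/3)·3 + (1/3)·6 = 4.
Expected payoff of II: (2/3)·(-5) + (1/3)·(-1) = -11/3.
The largest is 4, so Row's best response is I.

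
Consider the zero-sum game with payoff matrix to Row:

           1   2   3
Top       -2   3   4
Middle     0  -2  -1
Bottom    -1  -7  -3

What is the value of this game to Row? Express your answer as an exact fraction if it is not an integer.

Row minima: Top → -2, Middle → -2, Bottom → -7; maximin = -2.
Column maxima: 1 → 0, 2 → 3, 3 → 4; minimax = 0.
-2 ≠ 0, so there is no saddle point; optimal play is mixed.
Bottom is strictly dominated by Middle, so Row never plays it.
3 is strictly dominated by 2 (it gives Row strictly more in every row), so Column never plays it.
On the remaining 2×2 (Top, Middle vs 1, 2):
Let Row play Top with probability p. Expected payoff against 1: (-2)p + 0(1−p) = −2p; against 2: 3p + (-2)(1−p) = 5p − 2.
Setting these equal: −2p = 5p − 2 ⇒ −7p = -2 ⇒ p = 2/7, and the value is (-2)·(2/7) = -4/7.
For Column: with q = P(1), equating Top's and Middle's payoffs gives −5q + 3 = 2q − 2 ⇒ q = 5/7.

-4/7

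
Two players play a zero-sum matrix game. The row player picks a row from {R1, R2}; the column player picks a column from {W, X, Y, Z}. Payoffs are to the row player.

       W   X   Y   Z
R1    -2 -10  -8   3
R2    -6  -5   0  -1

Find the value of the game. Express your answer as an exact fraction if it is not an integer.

-50/9

Row minima: R1 → -10, R2 → -6; maximin = -6.
Column maxima: W → -2, X → -5, Y → 0, Z → 3; minimax = -5.
-6 ≠ -5, so there is no saddle point; optimal play is mixed.
Y is strictly dominated by X (it gives the row player strictly more in every row), so the column player never plays it.
Z is strictly dominated by W (it gives the row player strictly more in every row), so the column player never plays it.
On the remaining 2×2 (R1, R2 vs W, X):
Let the row player play R1 with probability p. Expected payoff against W: (-2)p + (-6)(1−p) = 4p − 6; against X: (-10)p + (-5)(1−p) = −5p − 5.
Setting these equal: 4p − 6 = −5p − 5 ⇒ 9p = 1 ⇒ p = 1/9, and the value is (4)·(1/9) − 6 = -50/9.
For the column player: with q = P(W), equating R1's and R2's payoffs gives 8q − 10 = −q − 5 ⇒ q = 5/9.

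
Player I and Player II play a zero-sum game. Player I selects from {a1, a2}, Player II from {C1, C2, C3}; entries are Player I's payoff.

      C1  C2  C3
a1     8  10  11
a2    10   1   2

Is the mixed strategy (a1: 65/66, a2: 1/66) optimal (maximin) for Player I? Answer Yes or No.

No

Against C1 this mix gives (65/66)·8 + (1/66)·10 = 265/33.
Against C2 this mix gives (65/66)·10 + (1/66)·1 = 217/22.
Against C3 this mix gives (65/66)·11 + (1/66)·2 = 239/22.
Player II will play C1, holding Player I to 265/33. Shifting weight toward the row that does better against C1 would raise this floor (the equalizing mix achieves 92/11 against both C1 and C2), so the proposed strategy is not optimal.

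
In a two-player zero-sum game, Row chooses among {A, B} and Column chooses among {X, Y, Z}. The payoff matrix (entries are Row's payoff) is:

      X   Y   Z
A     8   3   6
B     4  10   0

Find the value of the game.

60/13

Row minima: A → 3, B → 0; maximin = 3.
Column maxima: X → 8, Y → 10, Z → 6; minimax = 6.
3 ≠ 6, so there is no saddle point; optimal play is mixed.
X is strictly dominated by Z (it gives Row strictly more in every row), so Column never plays it.
On the remaining 2×2 (A, B vs Y, Z):
Let Row play A with probability p. Expected payoff against Y: 3p + 10(1−p) = −7p + 10; against Z: 6p + 0(1−p) = 6p.
Setting these equal: −7p + 10 = 6p ⇒ −13p = -10 ⇒ p = 10/13, and the value is (-7)·(10/13) + 10 = 60/13.
For Column: with q = P(Y), equating A's and B's payoffs gives −3q + 6 = 10q ⇒ q = 6/13.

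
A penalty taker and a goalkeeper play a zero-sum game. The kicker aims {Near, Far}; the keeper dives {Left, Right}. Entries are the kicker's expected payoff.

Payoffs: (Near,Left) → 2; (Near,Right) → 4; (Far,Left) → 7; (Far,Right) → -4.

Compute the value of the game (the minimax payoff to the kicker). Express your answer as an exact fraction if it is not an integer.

36/13

Row minima: Near → 2, Far → -4; maximin = 2.
Column maxima: Left → 7, Right → 4; minimax = 4.
2 ≠ 4, so there is no saddle point; optimal play is mixed.
Let the kicker play Near with probability p. Expected payoff against Left: 2p + 7(1−p) = −5p + 7; against Right: 4p + (-4)(1−p) = 8p − 4.
Setting these equal: −5p + 7 = 8p − 4 ⇒ −13p = -11 ⇒ p = 11/13, and the value is (-5)·(11/13) + 7 = 36/13.
For the keeper: with q = P(Left), equating Near's and Far's payoffs gives −2q + 4 = 11q − 4 ⇒ q = 8/13.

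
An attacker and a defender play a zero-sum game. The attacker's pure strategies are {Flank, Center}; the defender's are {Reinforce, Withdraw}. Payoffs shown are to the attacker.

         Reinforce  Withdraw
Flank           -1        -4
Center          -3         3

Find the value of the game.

-5/3

Row minima: Flank → -4, Center → -3; maximin = -3.
Column maxima: Reinforce → -1, Withdraw → 3; minimax = -1.
-3 ≠ -1, so there is no saddle point; optimal play is mixed.
Let the attacker play Flank with probability p. Expected payoff against Reinforce: (-1)p + (-3)(1−p) = 2p − 3; against Withdraw: (-4)p + 3(1−p) = −7p + 3.
Setting these equal: 2p − 3 = −7p + 3 ⇒ 9p = 6 ⇒ p = 2/3, and the value is (2)·(2/3) − 3 = -5/3.
For the defender: with q = P(Reinforce), equating Flank's and Center's payoffs gives 3q − 4 = −6q + 3 ⇒ q = 7/9.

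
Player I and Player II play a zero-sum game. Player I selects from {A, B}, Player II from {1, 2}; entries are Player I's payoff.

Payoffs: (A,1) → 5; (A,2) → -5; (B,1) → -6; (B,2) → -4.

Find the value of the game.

-25/6

Row minima: A → -5, B → -6; maximin = -5.
Column maxima: 1 → 5, 2 → -4; minimax = -4.
-5 ≠ -4, so there is no saddle point; optimal play is mixed.
Let Player I play A with probability p. Expected payoff against 1: 5p + (-6)(1−p) = 11p − 6; against 2: (-5)p + (-4)(1−p) = −p − 4.
Setting these equal: 11p − 6 = −p − 4 ⇒ 12p = 2 ⇒ p = 1/6, and the value is (11)·(1/6) − 6 = -25/6.
For Player II: with q = P(1), equating A's and B's payoffs gives 10q − 5 = −2q − 4 ⇒ q = 1/12.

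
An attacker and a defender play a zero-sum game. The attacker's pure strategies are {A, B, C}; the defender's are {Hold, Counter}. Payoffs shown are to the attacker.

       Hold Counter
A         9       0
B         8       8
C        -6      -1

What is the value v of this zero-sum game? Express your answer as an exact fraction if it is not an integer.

8

Row minima: A → 0, B → 8, C → -6; maximin = 8.
Column maxima: Hold → 9, Counter → 8; minimax = 8.
Since maximin = minimax = 8, there is a saddle point and the value is 8.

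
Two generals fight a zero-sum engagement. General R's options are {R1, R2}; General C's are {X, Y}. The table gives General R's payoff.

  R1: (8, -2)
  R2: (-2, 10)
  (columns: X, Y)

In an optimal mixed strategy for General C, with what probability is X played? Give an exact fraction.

6/11

Row minima: R1 → -2, R2 → -2; maximin = -2.
Column maxima: X → 8, Y → 10; minimax = 8.
-2 ≠ 8, so there is no saddle point; optimal play is mixed.
Let General R play R1 with probability p. Expected payoff against X: 8p + (-2)(1−p) = 10p − 2; against Y: (-2)p + 10(1−p) = −12p + 10.
Setting these equal: 10p − 2 = −12p + 10 ⇒ 22p = 12 ⇒ p = 6/11, and the value is (10)·(6/11) − 2 = 38/11.
For General C: with q = P(X), equating R1's and R2's payoffs gives 10q − 2 = −12q + 10 ⇒ q = 6/11.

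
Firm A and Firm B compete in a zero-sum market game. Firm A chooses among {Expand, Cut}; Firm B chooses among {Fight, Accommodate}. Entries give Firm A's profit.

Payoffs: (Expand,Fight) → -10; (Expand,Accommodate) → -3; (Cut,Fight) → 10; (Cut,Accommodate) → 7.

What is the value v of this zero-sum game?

Row minima: Expand → -10, Cut → 7; maximin = 7.
Column maxima: Fight → 10, Accommodate → 7; minimax = 7.
Since maximin = minimax = 7, there is a saddle point and the value is 7.

7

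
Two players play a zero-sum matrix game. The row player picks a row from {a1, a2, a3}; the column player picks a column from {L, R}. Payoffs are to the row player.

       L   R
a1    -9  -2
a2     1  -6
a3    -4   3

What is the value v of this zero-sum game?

-3/2

Row minima: a1 → -9, a2 → -6, a3 → -4; maximin = -4.
Column maxima: L → 1, R → 3; minimax = 1.
-4 ≠ 1, so there is no saddle point; optimal play is mixed.
a1 is strictly dominated by a3, so the row player never plays it.
On the remaining 2×2 (a2, a3 vs L, R):
Let the row player play a2 with probability p. Expected payoff against L: 1p + (-4)(1−p) = 5p − 4; against R: (-6)p + 3(1−p) = −9p + 3.
Setting these equal: 5p − 4 = −9p + 3 ⇒ 14p = 7 ⇒ p = 1/2, and the value is (5)·(1/2) − 4 = -3/2.
For the column player: with q = P(L), equating a2's and a3's payoffs gives 7q − 6 = −7q + 3 ⇒ q = 9/14.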